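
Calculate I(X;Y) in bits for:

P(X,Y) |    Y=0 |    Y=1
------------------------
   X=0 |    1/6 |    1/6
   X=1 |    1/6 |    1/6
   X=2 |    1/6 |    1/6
0.0000 bits

Mutual information: I(X;Y) = H(X) + H(Y) - H(X,Y)

Marginals:
P(X) = (1/3, 1/3, 1/3), H(X) = 1.5850 bits
P(Y) = (1/2, 1/2), H(Y) = 1.0000 bits

Joint entropy: H(X,Y) = 2.5850 bits

I(X;Y) = 1.5850 + 1.0000 - 2.5850 = 0.0000 bits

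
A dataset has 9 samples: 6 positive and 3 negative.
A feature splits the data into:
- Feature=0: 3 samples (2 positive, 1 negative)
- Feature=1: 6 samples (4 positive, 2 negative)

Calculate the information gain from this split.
0.0000 bits

Information Gain = H(Y) - H(Y|Feature)

Before split:
P(positive) = 6/9 = 0.6667
H(Y) = 0.9183 bits

After split:
Feature=0: H = 0.9183 bits (weight = 3/9)
Feature=1: H = 0.9183 bits (weight = 6/9)
H(Y|Feature) = (3/9)×0.9183 + (6/9)×0.9183 = 0.9183 bits

Information Gain = 0.9183 - 0.9183 = 0.0000 bits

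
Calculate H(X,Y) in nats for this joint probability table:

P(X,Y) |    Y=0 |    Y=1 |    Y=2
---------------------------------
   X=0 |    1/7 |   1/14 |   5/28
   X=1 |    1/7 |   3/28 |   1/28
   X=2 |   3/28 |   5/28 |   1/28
2.0764 nats

Joint entropy is H(X,Y) = -Σ_{x,y} p(x,y) log p(x,y).

Summing over all non-zero entries:
H(X,Y) = -[1/7·log_e(1/7) + 1/14·log_e(1/14) + 5/28·log_e(5/28) + 1/7·log_e(1/7) + 3/28·log_e(3/28) + 1/28·log_e(1/28) + 3/28·log_e(3/28) + 5/28·log_e(5/28) + 1/28·log_e(1/28)]
H(X,Y) = 2.0764 nats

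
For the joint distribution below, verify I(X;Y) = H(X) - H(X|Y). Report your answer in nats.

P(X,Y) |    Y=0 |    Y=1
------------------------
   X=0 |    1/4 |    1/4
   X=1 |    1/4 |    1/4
I(X;Y) = 0.0000 nats

Mutual information has multiple equivalent forms:
- I(X;Y) = H(X) - H(X|Y)
- I(X;Y) = H(Y) - H(Y|X)
- I(X;Y) = H(X) + H(Y) - H(X,Y)

Computing all quantities:
H(X) = 0.6931, H(Y) = 0.6931, H(X,Y) = 1.3863
H(X|Y) = 0.6931, H(Y|X) = 0.6931

Verification:
H(X) - H(X|Y) = 0.6931 - 0.6931 = 0.0000
H(Y) - H(Y|X) = 0.6931 - 0.6931 = 0.0000
H(X) + H(Y) - H(X,Y) = 0.6931 + 0.6931 - 1.3863 = 0.0000

All forms give I(X;Y) = 0.0000 nats. ✓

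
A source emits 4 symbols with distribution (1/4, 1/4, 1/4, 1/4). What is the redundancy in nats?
0.0000 nats

Redundancy measures how far a source is from maximum entropy:
R = H_max - H(X)

Maximum entropy for 4 symbols: H_max = log_e(4) = 1.3863 nats
Actual entropy: H(X) = 1.3863 nats
Redundancy: R = 1.3863 - 1.3863 = 0.0000 nats

This redundancy represents potential for compression: the source could be compressed by 0.0000 nats per symbol.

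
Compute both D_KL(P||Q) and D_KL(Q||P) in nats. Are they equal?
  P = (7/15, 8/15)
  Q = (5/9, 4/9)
D_KL(P||Q) = 0.0159, D_KL(Q||P) = 0.0158

KL divergence is not symmetric: D_KL(P||Q) ≠ D_KL(Q||P) in general.

D_KL(P||Q) = 0.0159 nats
D_KL(Q||P) = 0.0158 nats

No, they are not equal!

This asymmetry is why KL divergence is not a true distance metric.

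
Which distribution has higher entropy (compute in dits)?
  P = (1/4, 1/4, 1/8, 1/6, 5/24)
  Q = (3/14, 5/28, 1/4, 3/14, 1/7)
Q

Computing entropies in dits:
H(P) = 0.6855
H(Q) = 0.6916

Distribution Q has higher entropy.

Intuition: The distribution closer to uniform (more spread out) has higher entropy.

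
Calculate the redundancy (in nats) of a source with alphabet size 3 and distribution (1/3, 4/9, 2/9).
0.0378 nats

Redundancy measures how far a source is from maximum entropy:
R = H_max - H(X)

Maximum entropy for 3 symbols: H_max = log_e(3) = 1.0986 nats
Actual entropy: H(X) = 1.0609 nats
Redundancy: R = 1.0986 - 1.0609 = 0.0378 nats

This redundancy represents potential for compression: the source could be compressed by 0.0378 nats per symbol.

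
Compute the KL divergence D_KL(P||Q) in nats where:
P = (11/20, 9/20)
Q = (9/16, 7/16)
0.0003 nats

KL divergence: D_KL(P||Q) = Σ p(x) log(p(x)/q(x))

Computing term by term:
  x=0: 11/20 × log_e[(11/20)/(9/16)] = 11/20 × -0.0225 = -0.0124
  x=1: 9/20 × log_e[(9/20)/(7/16)] = 9/20 × 0.0282 = 0.0127

D_KL(P||Q) = 0.0003 nats

Note: KL divergence is always non-negative and equals 0 iff P = Q.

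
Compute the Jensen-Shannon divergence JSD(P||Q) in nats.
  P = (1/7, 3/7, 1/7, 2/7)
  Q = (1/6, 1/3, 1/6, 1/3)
0.0048 nats

Jensen-Shannon divergence is:
JSD(P||Q) = 0.5 × D_KL(P||M) + 0.5 × D_KL(Q||M)
where M = 0.5 × (P + Q) is the mixture distribution.

M = 0.5 × (1/7, 3/7, 1/7, 2/7) + 0.5 × (1/6, 1/3, 1/6, 1/3) = (0.154762, 8/21, 0.154762, 0.309524)

D_KL(P||M) = 0.0047 nats
D_KL(Q||M) = 0.0049 nats

JSD(P||Q) = 0.5 × 0.0047 + 0.5 × 0.0049 = 0.0048 nats

Unlike KL divergence, JSD is symmetric and bounded: 0 ≤ JSD ≤ log(2).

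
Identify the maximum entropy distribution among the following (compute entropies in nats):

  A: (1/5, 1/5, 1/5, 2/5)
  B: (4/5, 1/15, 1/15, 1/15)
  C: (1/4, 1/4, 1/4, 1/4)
C

For a discrete distribution over n outcomes, entropy is maximized by the uniform distribution.

Computing entropies:
H(A) = 1.3322 nats
H(B) = 0.7201 nats
H(C) = 1.3863 nats

The uniform distribution (where all probabilities equal 1/4) achieves the maximum entropy of log_e(4) = 1.3863 nats.

Distribution C has the highest entropy.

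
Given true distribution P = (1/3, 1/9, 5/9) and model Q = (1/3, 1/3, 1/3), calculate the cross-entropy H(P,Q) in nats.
1.0986 nats

Cross-entropy: H(P,Q) = -Σ p(x) log q(x)

Alternatively: H(P,Q) = H(P) + D_KL(P||Q)
H(P) = 0.9369 nats
D_KL(P||Q) = 0.1617 nats

H(P,Q) = 0.9369 + 0.1617 = 1.0986 nats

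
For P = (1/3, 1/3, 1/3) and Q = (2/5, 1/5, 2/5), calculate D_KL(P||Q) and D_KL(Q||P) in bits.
D_KL(P||Q) = 0.0703, D_KL(Q||P) = 0.0630

KL divergence is not symmetric: D_KL(P||Q) ≠ D_KL(Q||P) in general.

D_KL(P||Q) = 0.0703 bits
D_KL(Q||P) = 0.0630 bits

No, they are not equal!

This asymmetry is why KL divergence is not a true distance metric.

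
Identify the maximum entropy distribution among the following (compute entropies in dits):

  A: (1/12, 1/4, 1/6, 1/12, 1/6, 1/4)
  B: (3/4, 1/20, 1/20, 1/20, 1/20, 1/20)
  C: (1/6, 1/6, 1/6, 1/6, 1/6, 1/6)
C

For a discrete distribution over n outcomes, entropy is maximized by the uniform distribution.

Computing entropies:
H(A) = 0.7403 dits
H(B) = 0.4190 dits
H(C) = 0.7782 dits

The uniform distribution (where all probabilities equal 1/6) achieves the maximum entropy of log_10(6) = 0.7782 dits.

Distribution C has the highest entropy.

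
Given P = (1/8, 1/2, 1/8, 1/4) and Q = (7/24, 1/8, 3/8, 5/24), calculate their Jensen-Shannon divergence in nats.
0.1110 nats

Jensen-Shannon divergence is:
JSD(P||Q) = 0.5 × D_KL(P||M) + 0.5 × D_KL(Q||M)
where M = 0.5 × (P + Q) is the mixture distribution.

M = 0.5 × (1/8, 1/2, 1/8, 1/4) + 0.5 × (7/24, 1/8, 3/8, 5/24) = (5/24, 5/16, 1/4, 0.229167)

D_KL(P||M) = 0.1063 nats
D_KL(Q||M) = 0.1158 nats

JSD(P||Q) = 0.5 × 0.1063 + 0.5 × 0.1158 = 0.1110 nats

Unlike KL divergence, JSD is symmetric and bounded: 0 ≤ JSD ≤ log(2).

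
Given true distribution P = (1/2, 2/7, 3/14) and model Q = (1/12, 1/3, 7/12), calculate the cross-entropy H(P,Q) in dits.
0.7261 dits

Cross-entropy: H(P,Q) = -Σ p(x) log q(x)

Alternatively: H(P,Q) = H(P) + D_KL(P||Q)
H(P) = 0.4493 dits
D_KL(P||Q) = 0.2768 dits

H(P,Q) = 0.4493 + 0.2768 = 0.7261 dits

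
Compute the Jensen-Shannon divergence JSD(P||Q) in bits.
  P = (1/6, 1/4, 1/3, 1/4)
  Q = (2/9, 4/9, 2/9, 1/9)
0.0506 bits

Jensen-Shannon divergence is:
JSD(P||Q) = 0.5 × D_KL(P||M) + 0.5 × D_KL(Q||M)
where M = 0.5 × (P + Q) is the mixture distribution.

M = 0.5 × (1/6, 1/4, 1/3, 1/4) + 0.5 × (2/9, 4/9, 2/9, 1/9) = (7/36, 0.347222, 5/18, 0.180556)

D_KL(P||M) = 0.0495 bits
D_KL(Q||M) = 0.0517 bits

JSD(P||Q) = 0.5 × 0.0495 + 0.5 × 0.0517 = 0.0506 bits

Unlike KL divergence, JSD is symmetric and bounded: 0 ≤ JSD ≤ log(2).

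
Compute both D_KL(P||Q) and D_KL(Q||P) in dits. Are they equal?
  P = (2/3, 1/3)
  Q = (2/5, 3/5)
D_KL(P||Q) = 0.0628, D_KL(Q||P) = 0.0644

KL divergence is not symmetric: D_KL(P||Q) ≠ D_KL(Q||P) in general.

D_KL(P||Q) = 0.0628 dits
D_KL(Q||P) = 0.0644 dits

No, they are not equal!

This asymmetry is why KL divergence is not a true distance metric.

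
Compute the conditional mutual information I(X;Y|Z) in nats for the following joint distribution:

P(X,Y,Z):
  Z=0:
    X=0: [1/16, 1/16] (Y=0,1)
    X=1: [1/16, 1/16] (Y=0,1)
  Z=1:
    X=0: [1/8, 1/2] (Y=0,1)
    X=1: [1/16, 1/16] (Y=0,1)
0.0224 nats

Conditional mutual information: I(X;Y|Z) = H(X|Z) + H(Y|Z) - H(X,Y|Z)

H(Z) = 0.5623
H(X,Z) = 1.0735 → H(X|Z) = 0.5112
H(Y,Z) = 1.1574 → H(Y|Z) = 0.5950
H(X,Y,Z) = 1.6462 → H(X,Y|Z) = 1.0839

I(X;Y|Z) = 0.5112 + 0.5950 - 1.0839 = 0.0224 nats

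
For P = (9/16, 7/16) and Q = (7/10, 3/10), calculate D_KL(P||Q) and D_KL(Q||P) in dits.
D_KL(P||Q) = 0.0183, D_KL(Q||P) = 0.0173

KL divergence is not symmetric: D_KL(P||Q) ≠ D_KL(Q||P) in general.

D_KL(P||Q) = 0.0183 dits
D_KL(Q||P) = 0.0173 dits

No, they are not equal!

This asymmetry is why KL divergence is not a true distance metric.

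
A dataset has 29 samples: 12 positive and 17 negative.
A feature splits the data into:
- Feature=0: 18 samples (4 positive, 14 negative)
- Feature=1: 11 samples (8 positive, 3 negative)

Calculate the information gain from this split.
0.1835 bits

Information Gain = H(Y) - H(Y|Feature)

Before split:
P(positive) = 12/29 = 0.4138
H(Y) = 0.9784 bits

After split:
Feature=0: H = 0.7642 bits (weight = 18/29)
Feature=1: H = 0.8454 bits (weight = 11/29)
H(Y|Feature) = (18/29)×0.7642 + (11/29)×0.8454 = 0.7950 bits

Information Gain = 0.9784 - 0.7950 = 0.1835 bits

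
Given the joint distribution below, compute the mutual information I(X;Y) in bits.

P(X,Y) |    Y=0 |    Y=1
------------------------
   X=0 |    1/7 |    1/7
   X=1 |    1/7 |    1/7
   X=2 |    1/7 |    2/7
0.0202 bits

Mutual information: I(X;Y) = H(X) + H(Y) - H(X,Y)

Marginals:
P(X) = (2/7, 2/7, 3/7), H(X) = 1.5567 bits
P(Y) = (3/7, 4/7), H(Y) = 0.9852 bits

Joint entropy: H(X,Y) = 2.5216 bits

I(X;Y) = 1.5567 + 0.9852 - 2.5216 = 0.0202 bits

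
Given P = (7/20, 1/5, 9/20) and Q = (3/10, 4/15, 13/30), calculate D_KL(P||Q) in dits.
0.0058 dits

KL divergence: D_KL(P||Q) = Σ p(x) log(p(x)/q(x))

Computing term by term:
  x=0: 7/20 × log_10[(7/20)/(3/10)] = 7/20 × 0.0669 = 0.0234
  x=1: 1/5 × log_10[(1/5)/(4/15)] = 1/5 × -0.1249 = -0.0250
  x=2: 9/20 × log_10[(9/20)/(13/30)] = 9/20 × 0.0164 = 0.0074

D_KL(P||Q) = 0.0058 dits

Note: KL divergence is always non-negative and equals 0 iff P = Q.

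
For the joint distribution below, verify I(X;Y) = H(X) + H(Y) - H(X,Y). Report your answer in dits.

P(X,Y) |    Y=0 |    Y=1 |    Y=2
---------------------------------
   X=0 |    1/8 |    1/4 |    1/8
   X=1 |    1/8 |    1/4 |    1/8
I(X;Y) = 0.0000 dits

Mutual information has multiple equivalent forms:
- I(X;Y) = H(X) - H(X|Y)
- I(X;Y) = H(Y) - H(Y|X)
- I(X;Y) = H(X) + H(Y) - H(X,Y)

Computing all quantities:
H(X) = 0.3010, H(Y) = 0.4515, H(X,Y) = 0.7526
H(X|Y) = 0.3010, H(Y|X) = 0.4515

Verification:
H(X) - H(X|Y) = 0.3010 - 0.3010 = 0.0000
H(Y) - H(Y|X) = 0.4515 - 0.4515 = 0.0000
H(X) + H(Y) - H(X,Y) = 0.3010 + 0.4515 - 0.7526 = 0.0000

All forms give I(X;Y) = 0.0000 dits. ✓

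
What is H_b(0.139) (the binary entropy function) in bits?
0.5816 bits

The binary entropy function is:
H(p) = -p log(p) - (1-p) log(1-p)

H(0.139) = -0.139 × log_2(0.139) - 0.861 × log_2(0.861)
H(0.139) = 0.5816 bits

Note: Binary entropy is maximized at p=0.5 (H=1 bit) and minimized at p=0 or p=1 (H=0).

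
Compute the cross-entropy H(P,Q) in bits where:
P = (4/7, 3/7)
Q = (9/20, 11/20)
1.0279 bits

Cross-entropy: H(P,Q) = -Σ p(x) log q(x)

Alternatively: H(P,Q) = H(P) + D_KL(P||Q)
H(P) = 0.9852 bits
D_KL(P||Q) = 0.0427 bits

H(P,Q) = 0.9852 + 0.0427 = 1.0279 bits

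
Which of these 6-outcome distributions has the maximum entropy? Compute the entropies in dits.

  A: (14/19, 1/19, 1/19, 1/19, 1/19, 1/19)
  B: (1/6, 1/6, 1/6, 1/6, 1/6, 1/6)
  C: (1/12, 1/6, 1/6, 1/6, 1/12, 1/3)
B

For a discrete distribution over n outcomes, entropy is maximized by the uniform distribution.

Computing entropies:
H(A) = 0.4342 dits
H(B) = 0.7782 dits
H(C) = 0.7280 dits

The uniform distribution (where all probabilities equal 1/6) achieves the maximum entropy of log_10(6) = 0.7782 dits.

Distribution B has the highest entropy.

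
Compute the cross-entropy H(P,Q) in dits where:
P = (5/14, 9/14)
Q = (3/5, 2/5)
0.3351 dits

Cross-entropy: H(P,Q) = -Σ p(x) log q(x)

Alternatively: H(P,Q) = H(P) + D_KL(P||Q)
H(P) = 0.2831 dits
D_KL(P||Q) = 0.0520 dits

H(P,Q) = 0.2831 + 0.0520 = 0.3351 dits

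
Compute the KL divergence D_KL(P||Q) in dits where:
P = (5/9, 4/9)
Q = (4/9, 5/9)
0.0108 dits

KL divergence: D_KL(P||Q) = Σ p(x) log(p(x)/q(x))

Computing term by term:
  x=0: 5/9 × log_10[(5/9)/(4/9)] = 5/9 × 0.0969 = 0.0538
  x=1: 4/9 × log_10[(4/9)/(5/9)] = 4/9 × -0.0969 = -0.0431

D_KL(P||Q) = 0.0108 dits

Note: KL divergence is always non-negative and equals 0 iff P = Q.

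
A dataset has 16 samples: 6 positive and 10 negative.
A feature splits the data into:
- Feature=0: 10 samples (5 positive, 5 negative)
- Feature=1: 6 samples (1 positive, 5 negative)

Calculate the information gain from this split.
0.0857 bits

Information Gain = H(Y) - H(Y|Feature)

Before split:
P(positive) = 6/16 = 0.3750
H(Y) = 0.9544 bits

After split:
Feature=0: H = 1.0000 bits (weight = 10/16)
Feature=1: H = 0.6500 bits (weight = 6/16)
H(Y|Feature) = (10/16)×1.0000 + (6/16)×0.6500 = 0.8688 bits

Information Gain = 0.9544 - 0.8688 = 0.0857 bits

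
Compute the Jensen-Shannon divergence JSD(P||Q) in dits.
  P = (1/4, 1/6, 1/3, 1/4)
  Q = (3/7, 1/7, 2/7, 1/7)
0.0090 dits

Jensen-Shannon divergence is:
JSD(P||Q) = 0.5 × D_KL(P||M) + 0.5 × D_KL(Q||M)
where M = 0.5 × (P + Q) is the mixture distribution.

M = 0.5 × (1/4, 1/6, 1/3, 1/4) + 0.5 × (3/7, 1/7, 2/7, 1/7) = (0.339286, 0.154762, 0.309524, 0.196429)

D_KL(P||M) = 0.0091 dits
D_KL(Q||M) = 0.0088 dits

JSD(P||Q) = 0.5 × 0.0091 + 0.5 × 0.0088 = 0.0090 dits

Unlike KL divergence, JSD is symmetric and bounded: 0 ≤ JSD ≤ log(2).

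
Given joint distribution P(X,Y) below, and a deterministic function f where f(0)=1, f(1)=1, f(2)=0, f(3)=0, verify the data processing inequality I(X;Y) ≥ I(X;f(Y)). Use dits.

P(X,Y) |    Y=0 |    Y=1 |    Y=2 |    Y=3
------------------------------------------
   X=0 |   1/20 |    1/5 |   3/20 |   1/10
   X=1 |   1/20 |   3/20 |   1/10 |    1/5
I(X;Y) = 0.0111, I(X;f(Y)) = 0.0022, inequality holds: 0.0111 ≥ 0.0022

Data Processing Inequality: For any Markov chain X → Y → Z, we have I(X;Y) ≥ I(X;Z).

Here Z = f(Y) is a deterministic function of Y, forming X → Y → Z.

Original I(X;Y) = 0.0111 dits

After applying f:
P(X,Z) where Z=f(Y):
- P(X,Z=0) = P(X,Y=2) + P(X,Y=3)
- P(X,Z=1) = P(X,Y=0) + P(X,Y=1)

I(X;Z) = I(X;f(Y)) = 0.0022 dits

Verification: 0.0111 ≥ 0.0022 ✓

Information cannot be created by processing; the function f can only lose information about X.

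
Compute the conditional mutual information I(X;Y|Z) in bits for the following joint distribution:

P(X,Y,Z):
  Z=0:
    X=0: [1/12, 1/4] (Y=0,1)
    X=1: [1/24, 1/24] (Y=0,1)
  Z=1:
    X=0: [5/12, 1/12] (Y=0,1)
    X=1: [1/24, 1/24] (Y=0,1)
0.0424 bits

Conditional mutual information: I(X;Y|Z) = H(X|Z) + H(Y|Z) - H(X,Y|Z)

H(Z) = 0.9799
H(X,Z) = 1.6258 → H(X|Z) = 0.6459
H(Y,Z) = 1.7843 → H(Y|Z) = 0.8045
H(X,Y,Z) = 2.3879 → H(X,Y|Z) = 1.4080

I(X;Y|Z) = 0.6459 + 0.8045 - 1.4080 = 0.0424 bits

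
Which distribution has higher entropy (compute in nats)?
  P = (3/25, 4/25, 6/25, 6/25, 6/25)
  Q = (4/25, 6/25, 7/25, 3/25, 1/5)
P

Computing entropies in nats:
H(P) = 1.5752
H(Q) = 1.5685

Distribution P has higher entropy.

Intuition: The distribution closer to uniform (more spread out) has higher entropy.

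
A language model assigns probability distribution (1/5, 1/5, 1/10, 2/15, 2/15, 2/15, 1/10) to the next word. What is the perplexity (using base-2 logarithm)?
6.7548

Perplexity is 2^H (or exp(H) for natural log).

First, H = -Σ p log p = 2.7559 bits
Perplexity = 2^2.7559 = 6.7548

Interpretation: The model's uncertainty is equivalent to choosing uniformly among 6.8 options.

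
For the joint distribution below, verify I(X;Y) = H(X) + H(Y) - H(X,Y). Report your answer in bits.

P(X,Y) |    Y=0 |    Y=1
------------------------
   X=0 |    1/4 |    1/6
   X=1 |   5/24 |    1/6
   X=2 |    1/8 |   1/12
I(X;Y) = 0.0014 bits

Mutual information has multiple equivalent forms:
- I(X;Y) = H(X) - H(X|Y)
- I(X;Y) = H(Y) - H(Y|X)
- I(X;Y) = H(X) + H(Y) - H(X,Y)

Computing all quantities:
H(X) = 1.5284, H(Y) = 0.9799, H(X,Y) = 2.5069
H(X|Y) = 1.5270, H(Y|X) = 0.9785

Verification:
H(X) - H(X|Y) = 1.5284 - 1.5270 = 0.0014
H(Y) - H(Y|X) = 0.9799 - 0.9785 = 0.0014
H(X) + H(Y) - H(X,Y) = 1.5284 + 0.9799 - 2.5069 = 0.0014

All forms give I(X;Y) = 0.0014 bits. ✓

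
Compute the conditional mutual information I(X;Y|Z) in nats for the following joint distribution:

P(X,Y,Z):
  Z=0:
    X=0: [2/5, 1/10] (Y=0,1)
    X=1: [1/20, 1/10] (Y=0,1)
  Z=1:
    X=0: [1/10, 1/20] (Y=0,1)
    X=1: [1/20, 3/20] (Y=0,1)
0.0866 nats

Conditional mutual information: I(X;Y|Z) = H(X|Z) + H(Y|Z) - H(X,Y|Z)

H(Z) = 0.6474
H(X,Z) = 1.2376 → H(X|Z) = 0.5902
H(Y,Z) = 1.2877 → H(Y|Z) = 0.6402
H(X,Y,Z) = 1.7912 → H(X,Y|Z) = 1.1438

I(X;Y|Z) = 0.5902 + 0.6402 - 1.1438 = 0.0866 nats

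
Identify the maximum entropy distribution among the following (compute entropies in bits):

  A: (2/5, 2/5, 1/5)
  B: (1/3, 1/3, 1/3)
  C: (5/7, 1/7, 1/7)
B

For a discrete distribution over n outcomes, entropy is maximized by the uniform distribution.

Computing entropies:
H(A) = 1.5219 bits
H(B) = 1.5850 bits
H(C) = 1.1488 bits

The uniform distribution (where all probabilities equal 1/3) achieves the maximum entropy of log_2(3) = 1.5850 bits.

Distribution B has the highest entropy.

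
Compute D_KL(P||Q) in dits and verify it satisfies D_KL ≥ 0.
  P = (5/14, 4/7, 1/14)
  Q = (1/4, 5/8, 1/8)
0.0157 dits

KL divergence satisfies the Gibbs inequality: D_KL(P||Q) ≥ 0 for all distributions P, Q.

D_KL(P||Q) = Σ p(x) log(p(x)/q(x))
Term by term:
  x=0: 5/14 × log_10[(5/14)/(1/4)] = 0.0553
  x=1: 4/7 × log_10[(4/7)/(5/8)] = -0.0222
  x=2: 1/14 × log_10[(1/14)/(1/8)] = -0.0174
D_KL(P||Q) = 0.0157 dits

D_KL(P||Q) = 0.0157 ≥ 0 ✓

This non-negativity is a fundamental property: relative entropy cannot be negative because it measures how different Q is from P.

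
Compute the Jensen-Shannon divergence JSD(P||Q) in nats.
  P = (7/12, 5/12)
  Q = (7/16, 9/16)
0.0107 nats

Jensen-Shannon divergence is:
JSD(P||Q) = 0.5 × D_KL(P||M) + 0.5 × D_KL(Q||M)
where M = 0.5 × (P + Q) is the mixture distribution.

M = 0.5 × (7/12, 5/12) + 0.5 × (7/16, 9/16) = (0.510417, 0.489583)

D_KL(P||M) = 0.0107 nats
D_KL(Q||M) = 0.0107 nats

JSD(P||Q) = 0.5 × 0.0107 + 0.5 × 0.0107 = 0.0107 nats

Unlike KL divergence, JSD is symmetric and bounded: 0 ≤ JSD ≤ log(2).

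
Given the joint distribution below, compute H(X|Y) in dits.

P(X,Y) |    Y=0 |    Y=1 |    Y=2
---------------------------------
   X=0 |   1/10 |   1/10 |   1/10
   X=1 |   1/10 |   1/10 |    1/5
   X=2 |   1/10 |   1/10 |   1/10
0.4669 dits

Using the chain rule: H(X|Y) = H(X,Y) - H(Y)

First, compute H(X,Y) = 0.9398 dits

Marginal P(Y) = (3/10, 3/10, 2/5)
H(Y) = 0.4729 dits

H(X|Y) = H(X,Y) - H(Y) = 0.9398 - 0.4729 = 0.4669 dits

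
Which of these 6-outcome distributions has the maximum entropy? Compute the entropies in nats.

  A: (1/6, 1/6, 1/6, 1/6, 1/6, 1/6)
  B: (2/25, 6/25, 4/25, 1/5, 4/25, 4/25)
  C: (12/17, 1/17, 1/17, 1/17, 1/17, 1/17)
A

For a discrete distribution over n outcomes, entropy is maximized by the uniform distribution.

Computing entropies:
H(A) = 1.7918 nats
H(B) = 1.7461 nats
H(C) = 1.0792 nats

The uniform distribution (where all probabilities equal 1/6) achieves the maximum entropy of log_e(6) = 1.7918 nats.

Distribution A has the highest entropy.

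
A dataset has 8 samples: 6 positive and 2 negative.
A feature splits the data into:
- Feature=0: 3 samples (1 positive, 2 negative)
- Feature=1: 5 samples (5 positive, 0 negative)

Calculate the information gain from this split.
0.4669 bits

Information Gain = H(Y) - H(Y|Feature)

Before split:
P(positive) = 6/8 = 0.7500
H(Y) = 0.8113 bits

After split:
Feature=0: H = 0.9183 bits (weight = 3/8)
Feature=1: H = 0.0000 bits (weight = 5/8)
H(Y|Feature) = (3/8)×0.9183 + (5/8)×0.0000 = 0.3444 bits

Information Gain = 0.8113 - 0.3444 = 0.4669 bits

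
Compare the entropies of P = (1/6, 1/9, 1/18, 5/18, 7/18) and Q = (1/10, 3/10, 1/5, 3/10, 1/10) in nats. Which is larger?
Q

Computing entropies in nats:
H(P) = 1.4264
H(Q) = 1.5048

Distribution Q has higher entropy.

Intuition: The distribution closer to uniform (more spread out) has higher entropy.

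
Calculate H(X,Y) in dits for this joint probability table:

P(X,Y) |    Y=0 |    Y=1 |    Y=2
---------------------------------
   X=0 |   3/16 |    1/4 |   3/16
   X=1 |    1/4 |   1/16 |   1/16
0.7242 dits

Joint entropy is H(X,Y) = -Σ_{x,y} p(x,y) log p(x,y).

Summing over all non-zero entries:
H(X,Y) = -[3/16·log_10(3/16) + 1/4·log_10(1/4) + 3/16·log_10(3/16) + 1/4·log_10(1/4) + 1/16·log_10(1/16) + 1/16·log_10(1/16)]
H(X,Y) = 0.7242 dits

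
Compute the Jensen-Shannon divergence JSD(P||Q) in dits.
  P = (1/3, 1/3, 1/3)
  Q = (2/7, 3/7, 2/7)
0.0021 dits

Jensen-Shannon divergence is:
JSD(P||Q) = 0.5 × D_KL(P||M) + 0.5 × D_KL(Q||M)
where M = 0.5 × (P + Q) is the mixture distribution.

M = 0.5 × (1/3, 1/3, 1/3) + 0.5 × (2/7, 3/7, 2/7) = (0.309524, 8/21, 0.309524)

D_KL(P||M) = 0.0021 dits
D_KL(Q||M) = 0.0021 dits

JSD(P||Q) = 0.5 × 0.0021 + 0.5 × 0.0021 = 0.0021 dits

Unlike KL divergence, JSD is symmetric and bounded: 0 ≤ JSD ≤ log(2).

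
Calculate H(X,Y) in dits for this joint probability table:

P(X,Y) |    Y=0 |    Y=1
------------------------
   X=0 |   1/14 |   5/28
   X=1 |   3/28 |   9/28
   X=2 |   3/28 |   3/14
0.7251 dits

Joint entropy is H(X,Y) = -Σ_{x,y} p(x,y) log p(x,y).

Summing over all non-zero entries:
H(X,Y) = -[1/14·log_10(1/14) + 5/28·log_10(5/28) + 3/28·log_10(3/28) + 9/28·log_10(9/28) + 3/28·log_10(3/28) + 3/14·log_10(3/14)]
H(X,Y) = 0.7251 dits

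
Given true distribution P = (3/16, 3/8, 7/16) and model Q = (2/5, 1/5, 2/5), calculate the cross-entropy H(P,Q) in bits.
1.6969 bits

Cross-entropy: H(P,Q) = -Σ p(x) log q(x)

Alternatively: H(P,Q) = H(P) + D_KL(P||Q)
H(P) = 1.5052 bits
D_KL(P||Q) = 0.1917 bits

H(P,Q) = 1.5052 + 0.1917 = 1.6969 bits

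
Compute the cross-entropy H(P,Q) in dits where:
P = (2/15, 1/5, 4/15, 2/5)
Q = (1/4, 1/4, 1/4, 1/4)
0.6021 dits

Cross-entropy: H(P,Q) = -Σ p(x) log q(x)

Alternatively: H(P,Q) = H(P) + D_KL(P||Q)
H(P) = 0.5687 dits
D_KL(P||Q) = 0.0333 dits

H(P,Q) = 0.5687 + 0.0333 = 0.6021 dits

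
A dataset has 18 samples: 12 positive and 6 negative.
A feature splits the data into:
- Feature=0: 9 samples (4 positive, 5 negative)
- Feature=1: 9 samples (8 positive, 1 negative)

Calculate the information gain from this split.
0.1711 bits

Information Gain = H(Y) - H(Y|Feature)

Before split:
P(positive) = 12/18 = 0.6667
H(Y) = 0.9183 bits

After split:
Feature=0: H = 0.9911 bits (weight = 9/18)
Feature=1: H = 0.5033 bits (weight = 9/18)
H(Y|Feature) = (9/18)×0.9911 + (9/18)×0.5033 = 0.7472 bits

Information Gain = 0.9183 - 0.7472 = 0.1711 bits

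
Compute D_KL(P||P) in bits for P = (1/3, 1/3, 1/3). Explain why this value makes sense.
0.0000 bits

KL divergence satisfies the Gibbs inequality: D_KL(P||Q) ≥ 0 for all distributions P, Q.

D_KL(P||Q) = Σ p(x) log(p(x)/q(x))
Each term is p(x) × log_2(p(x)/p(x)) = p(x) × log_2(1) = 0, so the sum is 0.
D_KL(P||Q) = 0.0000 bits

When P = Q, the KL divergence is exactly 0, as there is no 'divergence' between identical distributions.

This non-negativity is a fundamental property: relative entropy cannot be negative because it measures how different Q is from P.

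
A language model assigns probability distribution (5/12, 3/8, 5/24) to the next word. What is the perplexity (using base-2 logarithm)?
2.8846

Perplexity is 2^H (or exp(H) for natural log).

First, H = -Σ p log p = 1.5284 bits
Perplexity = 2^1.5284 = 2.8846

Interpretation: The model's uncertainty is equivalent to choosing uniformly among 2.9 options.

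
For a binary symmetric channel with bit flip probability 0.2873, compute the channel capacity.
0.1348 bits

For a binary symmetric channel (BSC) with error probability p:
Capacity C = 1 - H(p) bits per symbol

where H(p) = -p log₂(p) - (1-p) log₂(1-p) is the binary entropy function.

H(0.2873) = 0.8652 bits
C = 1 - 0.8652 = 0.1348 bits per symbol

This means we can reliably transmit up to 0.1348 bits of information per channel use.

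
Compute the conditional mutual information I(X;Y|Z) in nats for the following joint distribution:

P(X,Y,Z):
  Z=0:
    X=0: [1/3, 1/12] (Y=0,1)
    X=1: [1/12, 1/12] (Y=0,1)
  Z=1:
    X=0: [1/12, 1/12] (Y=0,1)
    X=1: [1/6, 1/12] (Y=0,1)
0.0307 nats

Conditional mutual information: I(X;Y|Z) = H(X|Z) + H(Y|Z) - H(X,Y|Z)

H(Z) = 0.6792
H(X,Z) = 1.3086 → H(X|Z) = 0.6294
H(Y,Z) = 1.3086 → H(Y|Z) = 0.6294
H(X,Y,Z) = 1.9073 → H(X,Y|Z) = 1.2281

I(X;Y|Z) = 0.6294 + 0.6294 - 1.2281 = 0.0307 nats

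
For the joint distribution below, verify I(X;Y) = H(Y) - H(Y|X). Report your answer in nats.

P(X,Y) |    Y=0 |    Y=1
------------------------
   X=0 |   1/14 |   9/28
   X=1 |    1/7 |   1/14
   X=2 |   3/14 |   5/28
I(X;Y) = 0.0896 nats

Mutual information has multiple equivalent forms:
- I(X;Y) = H(X) - H(X|Y)
- I(X;Y) = H(Y) - H(Y|X)
- I(X;Y) = H(X) + H(Y) - H(X,Y)

Computing all quantities:
H(X) = 1.0642, H(Y) = 0.6829, H(X,Y) = 1.6575
H(X|Y) = 0.9746, H(Y|X) = 0.5933

Verification:
H(X) - H(X|Y) = 1.0642 - 0.9746 = 0.0896
H(Y) - H(Y|X) = 0.6829 - 0.5933 = 0.0896
H(X) + H(Y) - H(X,Y) = 1.0642 + 0.6829 - 1.6575 = 0.0896

All forms give I(X;Y) = 0.0896 nats. ✓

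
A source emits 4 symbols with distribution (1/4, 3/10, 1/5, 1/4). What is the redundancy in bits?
0.0145 bits

Redundancy measures how far a source is from maximum entropy:
R = H_max - H(X)

Maximum entropy for 4 symbols: H_max = log_2(4) = 2.0000 bits
Actual entropy: H(X) = 1.9855 bits
Redundancy: R = 2.0000 - 1.9855 = 0.0145 bits

This redundancy represents potential for compression: the source could be compressed by 0.0145 bits per symbol.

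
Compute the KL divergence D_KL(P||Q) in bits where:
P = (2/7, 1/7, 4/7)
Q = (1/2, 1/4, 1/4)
0.3355 bits

KL divergence: D_KL(P||Q) = Σ p(x) log(p(x)/q(x))

Computing term by term:
  x=0: 2/7 × log_2[(2/7)/(1/2)] = 2/7 × -0.8074 = -0.2307
  x=1: 1/7 × log_2[(1/7)/(1/4)] = 1/7 × -0.8074 = -0.1153
  x=2: 4/7 × log_2[(4/7)/(1/4)] = 4/7 × 1.1926 = 0.6815

D_KL(P||Q) = 0.3355 bits

Note: KL divergence is always non-negative and equals 0 iff P = Q.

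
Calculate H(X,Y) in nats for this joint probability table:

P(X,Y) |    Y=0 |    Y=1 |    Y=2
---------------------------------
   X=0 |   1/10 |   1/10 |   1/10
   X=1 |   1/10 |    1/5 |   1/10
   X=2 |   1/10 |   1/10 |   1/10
2.1640 nats

Joint entropy is H(X,Y) = -Σ_{x,y} p(x,y) log p(x,y).

Summing over all non-zero entries:
H(X,Y) = -[1/10·log_e(1/10) + 1/10·log_e(1/10) + 1/10·log_e(1/10) + 1/10·log_e(1/10) + 1/5·log_e(1/5) + 1/10·log_e(1/10) + 1/10·log_e(1/10) + 1/10·log_e(1/10) + 1/10·log_e(1/10)]
H(X,Y) = 2.1640 nats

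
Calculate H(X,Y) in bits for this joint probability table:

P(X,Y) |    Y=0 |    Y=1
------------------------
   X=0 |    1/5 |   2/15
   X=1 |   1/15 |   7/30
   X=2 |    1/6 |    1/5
2.4975 bits

Joint entropy is H(X,Y) = -Σ_{x,y} p(x,y) log p(x,y).

Summing over all non-zero entries:
H(X,Y) = -[1/5·log_2(1/5) + 2/15·log_2(2/15) + 1/15·log_2(1/15) + 7/30·log_2(7/30) + 1/6·log_2(1/6) + 1/5·log_2(1/5)]
H(X,Y) = 2.4975 bits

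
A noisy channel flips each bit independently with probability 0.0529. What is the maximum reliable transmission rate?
0.7014 bits

For a binary symmetric channel (BSC) with error probability p:
Capacity C = 1 - H(p) bits per symbol

where H(p) = -p log₂(p) - (1-p) log₂(1-p) is the binary entropy function.

H(0.0529) = 0.2986 bits
C = 1 - 0.2986 = 0.7014 bits per symbol

This means we can reliably transmit up to 0.7014 bits of information per channel use.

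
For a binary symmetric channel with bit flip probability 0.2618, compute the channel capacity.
0.1705 bits

For a binary symmetric channel (BSC) with error probability p:
Capacity C = 1 - H(p) bits per symbol

where H(p) = -p log₂(p) - (1-p) log₂(1-p) is the binary entropy function.

H(0.2618) = 0.8295 bits
C = 1 - 0.8295 = 0.1705 bits per symbol

This means we can reliably transmit up to 0.1705 bits of information per channel use.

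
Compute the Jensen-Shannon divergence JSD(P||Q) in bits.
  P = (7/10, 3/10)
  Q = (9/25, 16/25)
0.0854 bits

Jensen-Shannon divergence is:
JSD(P||Q) = 0.5 × D_KL(P||M) + 0.5 × D_KL(Q||M)
where M = 0.5 × (P + Q) is the mixture distribution.

M = 0.5 × (7/10, 3/10) + 0.5 × (9/25, 16/25) = (0.53, 0.47)

D_KL(P||M) = 0.0866 bits
D_KL(Q||M) = 0.0842 bits

JSD(P||Q) = 0.5 × 0.0866 + 0.5 × 0.0842 = 0.0854 bits

Unlike KL divergence, JSD is symmetric and bounded: 0 ≤ JSD ≤ log(2).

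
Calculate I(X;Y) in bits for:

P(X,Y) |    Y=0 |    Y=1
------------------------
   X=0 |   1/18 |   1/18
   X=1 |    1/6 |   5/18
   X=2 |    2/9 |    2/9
0.0113 bits

Mutual information: I(X;Y) = H(X) + H(Y) - H(X,Y)

Marginals:
P(X) = (1/9, 4/9, 4/9), H(X) = 1.3921 bits
P(Y) = (4/9, 5/9), H(Y) = 0.9911 bits

Joint entropy: H(X,Y) = 2.3719 bits

I(X;Y) = 1.3921 + 0.9911 - 2.3719 = 0.0113 bits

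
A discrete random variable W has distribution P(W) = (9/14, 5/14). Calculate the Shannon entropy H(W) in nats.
0.6518 nats

Shannon entropy is H(X) = -Σ p(x) log p(x).

For P = (9/14, 5/14):
H = -9/14 × log_e(9/14) -5/14 × log_e(5/14)
H = 0.6518 nats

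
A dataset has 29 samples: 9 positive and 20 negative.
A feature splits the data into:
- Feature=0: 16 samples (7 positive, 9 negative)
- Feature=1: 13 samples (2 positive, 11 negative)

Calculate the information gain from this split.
0.0704 bits

Information Gain = H(Y) - H(Y|Feature)

Before split:
P(positive) = 9/29 = 0.3103
H(Y) = 0.8936 bits

After split:
Feature=0: H = 0.9887 bits (weight = 16/29)
Feature=1: H = 0.6194 bits (weight = 13/29)
H(Y|Feature) = (16/29)×0.9887 + (13/29)×0.6194 = 0.8231 bits

Information Gain = 0.8936 - 0.8231 = 0.0704 bits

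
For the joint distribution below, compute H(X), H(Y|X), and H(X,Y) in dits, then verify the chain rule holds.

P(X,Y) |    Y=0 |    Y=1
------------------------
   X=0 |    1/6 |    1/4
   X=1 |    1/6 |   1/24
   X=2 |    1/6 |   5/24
H(X,Y) = 0.7390, H(X) = 0.4601, H(Y|X) = 0.2789 (all in dits)

Chain rule: H(X,Y) = H(X) + H(Y|X)

Left side — joint entropy directly:
H(X,Y) = -Σ p(x,y) log p(x,y) = 0.7390 dits

Right side — compute H(Y|X) from the conditional distributions:
P(X) = (5/12, 5/24, 3/8), so H(X) = 0.4601 dits
H(Y|X) = Σ_x P(X=x) · H(Y|X=x):
  P(Y|X=0) = (2/5, 3/5), H(Y|X=0) = 0.2923, weight P(X=0) = 5/12
  P(Y|X=1) = (4/5, 1/5), H(Y|X=1) = 0.2173, weight P(X=1) = 5/24
  P(Y|X=2) = (4/9, 5/9), H(Y|X=2) = 0.2983, weight P(X=2) = 3/8
H(Y|X) = 0.2789 dits

H(X) + H(Y|X) = 0.4601 + 0.2789 = 0.7390 dits

Both sides equal 0.7390 dits. ✓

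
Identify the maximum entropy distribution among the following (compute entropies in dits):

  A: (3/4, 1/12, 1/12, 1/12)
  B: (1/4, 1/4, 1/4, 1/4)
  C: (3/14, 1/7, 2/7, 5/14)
B

For a discrete distribution over n outcomes, entropy is maximized by the uniform distribution.

Computing entropies:
H(A) = 0.3635 dits
H(B) = 0.6021 dits
H(C) = 0.5792 dits

The uniform distribution (where all probabilities equal 1/4) achieves the maximum entropy of log_10(4) = 0.6021 dits.

Distribution B has the highest entropy.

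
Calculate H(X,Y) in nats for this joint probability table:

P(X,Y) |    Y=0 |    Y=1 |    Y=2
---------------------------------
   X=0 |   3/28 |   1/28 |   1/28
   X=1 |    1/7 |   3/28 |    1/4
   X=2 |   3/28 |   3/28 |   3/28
2.0591 nats

Joint entropy is H(X,Y) = -Σ_{x,y} p(x,y) log p(x,y).

Summing over all non-zero entries:
H(X,Y) = -[3/28·log_e(3/28) + 1/28·log_e(1/28) + 1/28·log_e(1/28) + 1/7·log_e(1/7) + 3/28·log_e(3/28) + 1/4·log_e(1/4) + 3/28·log_e(3/28) + 3/28·log_e(3/28) + 3/28·log_e(3/28)]
H(X,Y) = 2.0591 nats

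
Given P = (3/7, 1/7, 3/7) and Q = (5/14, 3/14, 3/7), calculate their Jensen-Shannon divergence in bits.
0.0075 bits

Jensen-Shannon divergence is:
JSD(P||Q) = 0.5 × D_KL(P||M) + 0.5 × D_KL(Q||M)
where M = 0.5 × (P + Q) is the mixture distribution.

M = 0.5 × (3/7, 1/7, 3/7) + 0.5 × (5/14, 3/14, 3/7) = (11/28, 5/28, 3/7)

D_KL(P||M) = 0.0078 bits
D_KL(Q||M) = 0.0073 bits

JSD(P||Q) = 0.5 × 0.0078 + 0.5 × 0.0073 = 0.0075 bits

Unlike KL divergence, JSD is symmetric and bounded: 0 ≤ JSD ≤ log(2).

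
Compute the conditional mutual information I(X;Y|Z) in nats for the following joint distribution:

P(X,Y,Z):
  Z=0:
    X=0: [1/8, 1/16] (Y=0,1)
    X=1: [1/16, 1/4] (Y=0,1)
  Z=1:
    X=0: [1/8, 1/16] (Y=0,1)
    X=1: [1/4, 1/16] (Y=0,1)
0.0605 nats

Conditional mutual information: I(X;Y|Z) = H(X|Z) + H(Y|Z) - H(X,Y|Z)

H(Z) = 0.6931
H(X,Z) = 1.3547 → H(X|Z) = 0.6616
H(Y,Z) = 1.3051 → H(Y|Z) = 0.6119
H(X,Y,Z) = 1.9062 → H(X,Y|Z) = 1.2130

I(X;Y|Z) = 0.6616 + 0.6119 - 1.2130 = 0.0605 nats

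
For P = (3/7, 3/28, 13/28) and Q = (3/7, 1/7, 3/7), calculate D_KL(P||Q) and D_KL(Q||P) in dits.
D_KL(P||Q) = 0.0028, D_KL(Q||P) = 0.0030

KL divergence is not symmetric: D_KL(P||Q) ≠ D_KL(Q||P) in general.

D_KL(P||Q) = 0.0028 dits
D_KL(Q||P) = 0.0030 dits

No, they are not equal!

This asymmetry is why KL divergence is not a true distance metric.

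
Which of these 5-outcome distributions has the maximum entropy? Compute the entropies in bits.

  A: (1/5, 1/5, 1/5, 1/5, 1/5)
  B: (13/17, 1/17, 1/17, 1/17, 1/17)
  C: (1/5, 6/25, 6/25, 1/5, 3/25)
A

For a discrete distribution over n outcomes, entropy is maximized by the uniform distribution.

Computing entropies:
H(A) = 2.3219 bits
H(B) = 1.2577 bits
H(C) = 2.2841 bits

The uniform distribution (where all probabilities equal 1/5) achieves the maximum entropy of log_2(5) = 2.3219 bits.

Distribution A has the highest entropy.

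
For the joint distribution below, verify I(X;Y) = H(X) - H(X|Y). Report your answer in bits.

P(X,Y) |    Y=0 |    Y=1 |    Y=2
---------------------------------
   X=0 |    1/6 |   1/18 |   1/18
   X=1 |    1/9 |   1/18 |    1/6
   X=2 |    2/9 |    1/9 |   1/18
I(X;Y) = 0.0921 bits

Mutual information has multiple equivalent forms:
- I(X;Y) = H(X) - H(X|Y)
- I(X;Y) = H(Y) - H(Y|X)
- I(X;Y) = H(X) + H(Y) - H(X,Y)

Computing all quantities:
H(X) = 1.5715, H(Y) = 1.4955, H(X,Y) = 2.9749
H(X|Y) = 1.4794, H(Y|X) = 1.4034

Verification:
H(X) - H(X|Y) = 1.5715 - 1.4794 = 0.0921
H(Y) - H(Y|X) = 1.4955 - 1.4034 = 0.0921
H(X) + H(Y) - H(X,Y) = 1.5715 + 1.4955 - 2.9749 = 0.0921

All forms give I(X;Y) = 0.0921 bits. ✓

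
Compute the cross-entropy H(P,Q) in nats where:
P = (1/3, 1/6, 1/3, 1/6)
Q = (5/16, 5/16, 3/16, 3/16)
1.4186 nats

Cross-entropy: H(P,Q) = -Σ p(x) log q(x)

Alternatively: H(P,Q) = H(P) + D_KL(P||Q)
H(P) = 1.3297 nats
D_KL(P||Q) = 0.0889 nats

H(P,Q) = 1.3297 + 0.0889 = 1.4186 nats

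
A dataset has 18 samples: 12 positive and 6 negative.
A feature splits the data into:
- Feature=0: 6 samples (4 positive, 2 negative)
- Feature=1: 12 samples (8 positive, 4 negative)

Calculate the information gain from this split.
0.0000 bits

Information Gain = H(Y) - H(Y|Feature)

Before split:
P(positive) = 12/18 = 0.6667
H(Y) = 0.9183 bits

After split:
Feature=0: H = 0.9183 bits (weight = 6/18)
Feature=1: H = 0.9183 bits (weight = 12/18)
H(Y|Feature) = (6/18)×0.9183 + (12/18)×0.9183 = 0.9183 bits

Information Gain = 0.9183 - 0.9183 = 0.0000 bits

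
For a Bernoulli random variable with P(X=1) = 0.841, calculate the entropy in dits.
0.1902 dits

The binary entropy function is:
H(p) = -p log(p) - (1-p) log(1-p)

H(0.841) = -0.841 × log_10(0.841) - 0.159 × log_10(0.159)
H(0.841) = 0.1902 dits

Note: Binary entropy is maximized at p=0.5 (H=1 bit) and minimized at p=0 or p=1 (H=0).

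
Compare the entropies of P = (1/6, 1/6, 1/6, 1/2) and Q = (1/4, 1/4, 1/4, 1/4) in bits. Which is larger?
Q

Computing entropies in bits:
H(P) = 1.7925
H(Q) = 2.0000

Distribution Q has higher entropy.

Intuition: The distribution closer to uniform (more spread out) has higher entropy.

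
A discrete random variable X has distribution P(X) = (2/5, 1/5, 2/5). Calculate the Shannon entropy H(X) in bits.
1.5219 bits

Shannon entropy is H(X) = -Σ p(x) log p(x).

For P = (2/5, 1/5, 2/5):
H = -2/5 × log_2(2/5) -1/5 × log_2(1/5) -2/5 × log_2(2/5)
H = 1.5219 bits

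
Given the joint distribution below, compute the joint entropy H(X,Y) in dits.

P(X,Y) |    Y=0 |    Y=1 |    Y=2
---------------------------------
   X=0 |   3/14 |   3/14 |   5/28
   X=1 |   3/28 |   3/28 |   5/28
0.7618 dits

Joint entropy is H(X,Y) = -Σ_{x,y} p(x,y) log p(x,y).

Summing over all non-zero entries:
H(X,Y) = -[3/14·log_10(3/14) + 3/14·log_10(3/14) + 5/28·log_10(5/28) + 3/28·log_10(3/28) + 3/28·log_10(3/28) + 5/28·log_10(5/28)]
H(X,Y) = 0.7618 dits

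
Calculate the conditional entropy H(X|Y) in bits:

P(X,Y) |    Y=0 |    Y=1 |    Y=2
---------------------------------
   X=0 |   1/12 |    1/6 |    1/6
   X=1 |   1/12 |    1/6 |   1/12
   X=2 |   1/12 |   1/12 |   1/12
1.5304 bits

Using the chain rule: H(X|Y) = H(X,Y) - H(Y)

First, compute H(X,Y) = 3.0850 bits

Marginal P(Y) = (1/4, 5/12, 1/3)
H(Y) = 1.5546 bits

H(X|Y) = H(X,Y) - H(Y) = 3.0850 - 1.5546 = 1.5304 bits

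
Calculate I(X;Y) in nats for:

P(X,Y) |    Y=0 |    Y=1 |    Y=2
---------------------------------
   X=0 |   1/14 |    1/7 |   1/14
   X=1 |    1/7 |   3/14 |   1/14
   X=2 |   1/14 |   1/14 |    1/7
0.0514 nats

Mutual information: I(X;Y) = H(X) + H(Y) - H(X,Y)

Marginals:
P(X) = (2/7, 3/7, 2/7), H(X) = 1.0790 nats
P(Y) = (2/7, 3/7, 2/7), H(Y) = 1.0790 nats

Joint entropy: H(X,Y) = 2.1066 nats

I(X;Y) = 1.0790 + 1.0790 - 2.1066 = 0.0514 nats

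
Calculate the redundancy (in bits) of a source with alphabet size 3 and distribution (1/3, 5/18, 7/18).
0.0134 bits

Redundancy measures how far a source is from maximum entropy:
R = H_max - H(X)

Maximum entropy for 3 symbols: H_max = log_2(3) = 1.5850 bits
Actual entropy: H(X) = 1.5715 bits
Redundancy: R = 1.5850 - 1.5715 = 0.0134 bits

This redundancy represents potential for compression: the source could be compressed by 0.0134 bits per symbol.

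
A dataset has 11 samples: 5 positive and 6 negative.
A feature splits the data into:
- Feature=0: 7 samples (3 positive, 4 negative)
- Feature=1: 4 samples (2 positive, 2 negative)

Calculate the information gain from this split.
0.0034 bits

Information Gain = H(Y) - H(Y|Feature)

Before split:
P(positive) = 5/11 = 0.4545
H(Y) = 0.9940 bits

After split:
Feature=0: H = 0.9852 bits (weight = 7/11)
Feature=1: H = 1.0000 bits (weight = 4/11)
H(Y|Feature) = (7/11)×0.9852 + (4/11)×1.0000 = 0.9906 bits

Information Gain = 0.9940 - 0.9906 = 0.0034 bits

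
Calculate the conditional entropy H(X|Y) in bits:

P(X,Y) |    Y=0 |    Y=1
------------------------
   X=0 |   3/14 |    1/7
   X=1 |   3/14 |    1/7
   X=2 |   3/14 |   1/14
1.5625 bits

Using the chain rule: H(X|Y) = H(X,Y) - H(Y)

First, compute H(X,Y) = 2.5027 bits

Marginal P(Y) = (9/14, 5/14)
H(Y) = 0.9403 bits

H(X|Y) = H(X,Y) - H(Y) = 2.5027 - 0.9403 = 1.5625 bits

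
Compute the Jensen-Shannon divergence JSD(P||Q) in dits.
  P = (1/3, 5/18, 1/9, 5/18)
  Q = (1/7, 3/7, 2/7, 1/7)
0.0254 dits

Jensen-Shannon divergence is:
JSD(P||Q) = 0.5 × D_KL(P||M) + 0.5 × D_KL(Q||M)
where M = 0.5 × (P + Q) is the mixture distribution.

M = 0.5 × (1/3, 5/18, 1/9, 5/18) + 0.5 × (1/7, 3/7, 2/7, 1/7) = (5/21, 0.353175, 0.198413, 0.210317)

D_KL(P||M) = 0.0253 dits
D_KL(Q||M) = 0.0256 dits

JSD(P||Q) = 0.5 × 0.0253 + 0.5 × 0.0256 = 0.0254 dits

Unlike KL divergence, JSD is symmetric and bounded: 0 ≤ JSD ≤ log(2).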